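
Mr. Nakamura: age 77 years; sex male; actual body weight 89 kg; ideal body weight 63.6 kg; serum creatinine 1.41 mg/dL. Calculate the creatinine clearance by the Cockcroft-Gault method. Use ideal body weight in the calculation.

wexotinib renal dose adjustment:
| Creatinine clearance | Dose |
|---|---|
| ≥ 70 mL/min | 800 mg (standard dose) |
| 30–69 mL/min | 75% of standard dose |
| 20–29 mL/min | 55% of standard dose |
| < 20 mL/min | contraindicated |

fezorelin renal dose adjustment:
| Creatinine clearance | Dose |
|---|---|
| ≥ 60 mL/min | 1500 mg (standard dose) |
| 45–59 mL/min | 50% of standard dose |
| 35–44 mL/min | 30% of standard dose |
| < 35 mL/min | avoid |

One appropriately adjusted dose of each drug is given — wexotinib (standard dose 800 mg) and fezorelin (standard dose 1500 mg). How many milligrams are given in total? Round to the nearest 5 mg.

1050 mg

CrCl = (140 − 77) × 63.6 / (72 × 1.41) = 4006.8 / 101.52 ≈ 39.5 mL/min
CrCl ≈ 39 mL/min.
wexotinib: 30–69 mL/min → 75% of 800 mg = 600 mg.
fezorelin: 35–44 mL/min → 30% of 1500 mg = 450 mg.
Total = 600 + 450 = 1050 mg.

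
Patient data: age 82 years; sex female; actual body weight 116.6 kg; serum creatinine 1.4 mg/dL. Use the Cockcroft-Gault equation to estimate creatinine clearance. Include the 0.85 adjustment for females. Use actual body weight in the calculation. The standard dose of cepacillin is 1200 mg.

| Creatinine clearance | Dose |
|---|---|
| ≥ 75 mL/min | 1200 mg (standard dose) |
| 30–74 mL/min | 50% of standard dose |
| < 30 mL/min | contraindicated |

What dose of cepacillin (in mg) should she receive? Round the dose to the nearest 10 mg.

600 mg

CrCl = (140 − 82) × 116.6 / (72 × 1.4) × 0.85 = 6762.8 / 100.80 × 0.85 ≈ 57.0 mL/min
CrCl ≈ 57 mL/min → bracket 30–74 mL/min.
50% of 1200 mg = 600 mg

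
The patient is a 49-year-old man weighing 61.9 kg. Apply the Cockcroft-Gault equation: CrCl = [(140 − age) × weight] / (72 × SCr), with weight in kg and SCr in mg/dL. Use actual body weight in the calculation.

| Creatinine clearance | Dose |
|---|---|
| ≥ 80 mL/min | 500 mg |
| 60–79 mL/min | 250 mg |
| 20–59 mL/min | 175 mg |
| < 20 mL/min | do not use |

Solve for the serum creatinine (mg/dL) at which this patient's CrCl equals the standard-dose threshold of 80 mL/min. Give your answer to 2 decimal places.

Standard dose requires CrCl ≥ 80 mL/min.
Set (140 − 49) × 61.9 / (72 × SCr) = 80
SCr = (140 − 49) × 61.9 / (72 × 80) = 0.978 mg/dL

0.98 mg/dL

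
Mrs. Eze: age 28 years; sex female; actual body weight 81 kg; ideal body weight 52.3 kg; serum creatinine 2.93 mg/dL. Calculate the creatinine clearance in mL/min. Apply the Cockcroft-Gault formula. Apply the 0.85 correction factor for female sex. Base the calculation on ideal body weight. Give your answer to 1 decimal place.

23.6 mL/min

CrCl = (140 − 28) × 52.3 / (72 × 2.93) × 0.85 = 5857.6 / 210.96 × 0.85 ≈ 23.6 mL/min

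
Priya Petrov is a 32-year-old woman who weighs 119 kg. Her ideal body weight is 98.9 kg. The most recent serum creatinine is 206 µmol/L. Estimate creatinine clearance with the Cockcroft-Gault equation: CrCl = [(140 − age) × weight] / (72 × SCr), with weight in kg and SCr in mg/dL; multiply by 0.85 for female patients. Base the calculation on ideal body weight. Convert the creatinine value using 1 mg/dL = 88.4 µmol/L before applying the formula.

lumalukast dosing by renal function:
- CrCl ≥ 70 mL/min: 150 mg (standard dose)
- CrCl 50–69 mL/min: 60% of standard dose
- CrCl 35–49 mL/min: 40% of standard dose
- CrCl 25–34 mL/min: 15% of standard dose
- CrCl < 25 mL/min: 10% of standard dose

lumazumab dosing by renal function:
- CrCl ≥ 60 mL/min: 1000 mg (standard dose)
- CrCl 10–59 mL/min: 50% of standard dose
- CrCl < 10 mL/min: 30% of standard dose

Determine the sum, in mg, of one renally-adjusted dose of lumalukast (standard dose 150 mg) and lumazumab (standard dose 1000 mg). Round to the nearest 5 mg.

590 mg

SCr = 206 / 88.4 = 2.33 mg/dL
CrCl = (140 − 32) × 98.9 / (72 × 2.33) × 0.85 = 10681.2 / 167.76 × 0.85 ≈ 54.1 mL/min
CrCl ≈ 54 mL/min.
lumalukast: 50–69 mL/min → 60% of 150 mg = 90 mg.
lumazumab: 10–59 mL/min → 50% of 1000 mg = 500 mg.
Total = 90 + 500 = 590 mg.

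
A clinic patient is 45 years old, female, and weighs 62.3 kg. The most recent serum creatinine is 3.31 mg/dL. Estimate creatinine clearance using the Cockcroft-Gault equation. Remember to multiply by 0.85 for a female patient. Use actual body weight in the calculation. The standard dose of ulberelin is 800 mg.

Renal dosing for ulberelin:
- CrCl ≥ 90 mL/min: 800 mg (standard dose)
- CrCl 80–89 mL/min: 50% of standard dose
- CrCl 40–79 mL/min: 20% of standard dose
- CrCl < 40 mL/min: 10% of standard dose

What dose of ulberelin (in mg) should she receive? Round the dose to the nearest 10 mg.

80 mg

CrCl = (140 − 45) × 62.3 / (72 × 3.31) × 0.85 = 5918.5 / 238.32 × 0.85 ≈ 21.1 mL/min
CrCl ≈ 21 mL/min → bracket < 40 mL/min.
10% of 800 mg = 80 mg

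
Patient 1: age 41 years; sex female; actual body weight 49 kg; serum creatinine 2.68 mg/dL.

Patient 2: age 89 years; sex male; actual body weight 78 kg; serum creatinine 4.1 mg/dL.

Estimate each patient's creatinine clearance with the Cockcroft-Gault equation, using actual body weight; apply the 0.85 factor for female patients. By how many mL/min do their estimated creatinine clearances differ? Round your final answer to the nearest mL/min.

Patient 1: CrCl = (140 − 41) × 49 / (72 × 2.68) × 0.85 = 4851.0 / 192.96 × 0.85 ≈ 21.4 mL/min
Patient 2: CrCl = (140 − 89) × 78 / (72 × 4.1) = 3978.0 / 295.20 ≈ 13.5 mL/min
|21.4 − 13.5| = 7.9 mL/min

8 mL/min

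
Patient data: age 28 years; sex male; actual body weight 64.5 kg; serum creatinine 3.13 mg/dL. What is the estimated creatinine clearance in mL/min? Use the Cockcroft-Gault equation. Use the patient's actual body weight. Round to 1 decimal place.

CrCl = (140 − 28) × 64.5 / (72 × 3.13) = 7224.0 / 225.36 ≈ 32.1 mL/min

32.1 mL/min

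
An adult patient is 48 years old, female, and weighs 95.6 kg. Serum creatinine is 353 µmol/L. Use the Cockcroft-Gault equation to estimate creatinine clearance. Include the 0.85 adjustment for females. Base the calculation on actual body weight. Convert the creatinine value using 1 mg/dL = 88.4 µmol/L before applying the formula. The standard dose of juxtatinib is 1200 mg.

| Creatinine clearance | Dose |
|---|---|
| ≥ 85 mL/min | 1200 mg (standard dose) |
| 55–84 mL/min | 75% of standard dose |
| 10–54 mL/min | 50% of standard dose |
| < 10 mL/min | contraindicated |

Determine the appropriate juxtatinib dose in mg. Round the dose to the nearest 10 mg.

SCr = 353 / 88.4 = 3.993 mg/dL
CrCl = (140 − 48) × 95.6 / (72 × 3.993) × 0.85 = 8795.2 / 287.50 × 0.85 ≈ 26.0 mL/min
CrCl ≈ 26 mL/min → bracket 10–54 mL/min.
50% of 1200 mg = 600 mg

600 mg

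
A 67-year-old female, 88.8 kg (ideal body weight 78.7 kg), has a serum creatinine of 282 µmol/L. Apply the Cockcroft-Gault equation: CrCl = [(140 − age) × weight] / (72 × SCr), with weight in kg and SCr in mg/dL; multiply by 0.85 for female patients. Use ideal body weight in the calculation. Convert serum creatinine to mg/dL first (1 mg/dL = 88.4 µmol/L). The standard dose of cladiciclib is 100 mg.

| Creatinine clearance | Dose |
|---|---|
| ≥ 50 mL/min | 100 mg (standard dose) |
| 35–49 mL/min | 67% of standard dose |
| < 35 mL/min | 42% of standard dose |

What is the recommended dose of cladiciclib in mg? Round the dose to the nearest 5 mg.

SCr = 282 / 88.4 = 3.19 mg/dL
CrCl = (140 − 67) × 78.7 / (72 × 3.19) × 0.85 = 5745.1 / 229.68 × 0.85 ≈ 21.3 mL/min
CrCl ≈ 21 mL/min → bracket < 35 mL/min.
42% of 100 mg = 42 mg → 40 mg

40 mg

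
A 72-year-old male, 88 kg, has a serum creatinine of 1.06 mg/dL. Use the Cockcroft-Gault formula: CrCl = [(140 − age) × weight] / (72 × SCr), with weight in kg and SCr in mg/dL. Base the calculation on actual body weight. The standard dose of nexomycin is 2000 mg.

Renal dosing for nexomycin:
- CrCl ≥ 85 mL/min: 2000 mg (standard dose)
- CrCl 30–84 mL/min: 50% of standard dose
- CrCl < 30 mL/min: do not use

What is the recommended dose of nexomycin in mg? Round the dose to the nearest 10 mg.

1000 mg

CrCl = (140 − 72) × 88 / (72 × 1.06) = 5984.0 / 76.32 ≈ 78.4 mL/min
CrCl ≈ 78 mL/min → bracket 30–84 mL/min.
50% of 2000 mg = 1000 mg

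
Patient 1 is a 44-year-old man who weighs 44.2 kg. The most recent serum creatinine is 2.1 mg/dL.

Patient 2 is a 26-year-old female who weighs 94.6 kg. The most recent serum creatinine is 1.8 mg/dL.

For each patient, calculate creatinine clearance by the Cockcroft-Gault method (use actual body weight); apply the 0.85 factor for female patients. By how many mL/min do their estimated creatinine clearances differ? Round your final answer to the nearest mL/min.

Patient 1: CrCl = (140 − 44) × 44.2 / (72 × 2.1) = 4243.2 / 151.20 ≈ 28.1 mL/min
Patient 2: CrCl = (140 − 26) × 94.6 / (72 × 1.8) × 0.85 = 10784.4 / 129.60 × 0.85 ≈ 70.7 mL/min
|28.1 − 70.7| = 42.6 mL/min

43 mL/min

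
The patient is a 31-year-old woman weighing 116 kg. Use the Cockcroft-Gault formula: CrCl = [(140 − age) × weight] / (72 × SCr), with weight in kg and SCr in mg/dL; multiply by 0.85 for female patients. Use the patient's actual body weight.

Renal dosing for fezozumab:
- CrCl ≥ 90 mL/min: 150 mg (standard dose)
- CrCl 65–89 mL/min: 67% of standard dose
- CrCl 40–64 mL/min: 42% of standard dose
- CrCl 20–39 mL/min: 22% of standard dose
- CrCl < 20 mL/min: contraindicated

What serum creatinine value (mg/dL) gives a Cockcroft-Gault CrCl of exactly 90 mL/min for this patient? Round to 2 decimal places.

Standard dose requires CrCl ≥ 90 mL/min.
Set (140 − 31) × 116 × 0.85 / (72 × SCr) = 90
SCr = (140 − 31) × 116 × 0.85 / (72 × 90) = 1.659 mg/dL

1.66 mg/dL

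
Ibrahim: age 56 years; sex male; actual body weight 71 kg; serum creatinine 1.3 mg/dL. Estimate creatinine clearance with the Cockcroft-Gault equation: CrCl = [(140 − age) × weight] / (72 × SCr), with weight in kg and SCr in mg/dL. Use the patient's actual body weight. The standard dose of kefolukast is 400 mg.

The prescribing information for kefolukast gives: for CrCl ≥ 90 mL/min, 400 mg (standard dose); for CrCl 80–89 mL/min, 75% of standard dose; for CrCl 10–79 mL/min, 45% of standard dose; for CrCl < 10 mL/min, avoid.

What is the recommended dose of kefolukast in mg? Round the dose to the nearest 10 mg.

CrCl = (140 − 56) × 71 / (72 × 1.3) = 5964.0 / 93.60 ≈ 63.7 mL/min
CrCl ≈ 64 mL/min → bracket 10–79 mL/min.
45% of 400 mg = 180 mg

180 mg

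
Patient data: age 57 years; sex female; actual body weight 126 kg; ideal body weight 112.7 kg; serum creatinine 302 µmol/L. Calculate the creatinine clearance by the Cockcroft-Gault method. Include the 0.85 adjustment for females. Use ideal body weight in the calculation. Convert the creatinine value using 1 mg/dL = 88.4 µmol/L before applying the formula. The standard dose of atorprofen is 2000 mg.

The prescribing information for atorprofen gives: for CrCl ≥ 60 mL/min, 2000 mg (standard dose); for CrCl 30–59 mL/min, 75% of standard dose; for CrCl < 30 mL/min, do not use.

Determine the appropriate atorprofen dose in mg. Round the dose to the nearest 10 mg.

1500 mg

SCr = 302 / 88.4 = 3.416 mg/dL
CrCl = (140 − 57) × 112.7 / (72 × 3.416) × 0.85 = 9354.1 / 245.95 × 0.85 ≈ 32.3 mL/min
CrCl ≈ 32 mL/min → bracket 30–59 mL/min.
75% of 2000 mg = 1500 mg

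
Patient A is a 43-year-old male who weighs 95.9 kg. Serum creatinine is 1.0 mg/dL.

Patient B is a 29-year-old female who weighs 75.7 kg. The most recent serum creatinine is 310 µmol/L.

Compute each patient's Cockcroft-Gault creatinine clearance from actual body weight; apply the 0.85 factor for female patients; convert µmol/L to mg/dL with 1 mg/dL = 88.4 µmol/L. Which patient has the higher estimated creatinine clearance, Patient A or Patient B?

Patient A: CrCl = (140 − 43) × 95.9 / (72 × 1) = 9302.3 / 72.00 ≈ 129.2 mL/min
Patient B: SCr = 310 / 88.4 = 3.507 mg/dL
Patient B: CrCl = (140 − 29) × 75.7 / (72 × 3.507) × 0.85 = 8402.7 / 252.50 × 0.85 ≈ 28.3 mL/min
129.2 vs 28.3 mL/min → Patient A is higher.

Patient A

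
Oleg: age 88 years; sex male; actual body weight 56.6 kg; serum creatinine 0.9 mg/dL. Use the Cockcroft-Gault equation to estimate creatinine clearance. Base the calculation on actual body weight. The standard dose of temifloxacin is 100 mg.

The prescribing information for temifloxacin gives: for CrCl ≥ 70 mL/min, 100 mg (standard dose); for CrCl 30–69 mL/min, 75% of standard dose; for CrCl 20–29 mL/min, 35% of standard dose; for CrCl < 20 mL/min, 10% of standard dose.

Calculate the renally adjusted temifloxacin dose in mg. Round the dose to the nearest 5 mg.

CrCl = (140 − 88) × 56.6 / (72 × 0.9) = 2943.2 / 64.80 ≈ 45.4 mL/min
CrCl ≈ 45 mL/min → bracket 30–69 mL/min.
75% of 100 mg = 75 mg

75 mg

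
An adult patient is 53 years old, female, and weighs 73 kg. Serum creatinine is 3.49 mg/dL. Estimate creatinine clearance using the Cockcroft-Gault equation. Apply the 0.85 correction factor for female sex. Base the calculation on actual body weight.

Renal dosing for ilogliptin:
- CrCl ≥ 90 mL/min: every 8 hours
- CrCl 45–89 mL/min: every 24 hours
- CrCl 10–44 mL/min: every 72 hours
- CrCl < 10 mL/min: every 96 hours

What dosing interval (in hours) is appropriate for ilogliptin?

every 72 hours

CrCl = (140 − 53) × 73 / (72 × 3.49) × 0.85 = 6351.0 / 251.28 × 0.85 ≈ 21.5 mL/min
CrCl ≈ 21 mL/min → bracket 10–44 mL/min → every 72 hours.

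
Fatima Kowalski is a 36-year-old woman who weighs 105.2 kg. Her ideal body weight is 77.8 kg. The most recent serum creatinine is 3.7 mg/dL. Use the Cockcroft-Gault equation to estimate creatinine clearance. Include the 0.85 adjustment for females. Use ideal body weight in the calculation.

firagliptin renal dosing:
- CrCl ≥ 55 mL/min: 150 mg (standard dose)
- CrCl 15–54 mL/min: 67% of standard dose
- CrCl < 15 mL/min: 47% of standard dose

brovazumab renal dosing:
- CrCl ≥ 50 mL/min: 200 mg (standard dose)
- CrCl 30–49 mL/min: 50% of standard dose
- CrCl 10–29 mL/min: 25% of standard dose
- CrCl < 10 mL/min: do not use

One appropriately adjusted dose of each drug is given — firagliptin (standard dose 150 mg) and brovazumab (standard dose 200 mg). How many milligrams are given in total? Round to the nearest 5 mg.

CrCl = (140 − 36) × 77.8 / (72 × 3.7) × 0.85 = 8091.2 / 266.40 × 0.85 ≈ 25.8 mL/min
CrCl ≈ 26 mL/min.
firagliptin: 15–54 mL/min → 67% of 150 mg = 100.5 mg.
brovazumab: 10–29 mL/min → 25% of 200 mg = 50 mg.
Total = 100.5 + 50 = 150.5 mg.

150 mg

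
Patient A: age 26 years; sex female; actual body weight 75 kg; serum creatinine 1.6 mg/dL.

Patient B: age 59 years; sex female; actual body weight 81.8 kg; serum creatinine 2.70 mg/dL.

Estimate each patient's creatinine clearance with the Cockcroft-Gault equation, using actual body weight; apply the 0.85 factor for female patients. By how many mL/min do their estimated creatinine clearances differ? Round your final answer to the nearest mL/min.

34 mL/min

Patient A: CrCl = (140 − 26) × 75 / (72 × 1.6) × 0.85 = 8550.0 / 115.20 × 0.85 ≈ 63.1 mL/min
Patient B: CrCl = (140 − 59) × 81.8 / (72 × 2.7) × 0.85 = 6625.8 / 194.40 × 0.85 ≈ 29.0 mL/min
|63.1 − 29.0| = 34.1 mL/min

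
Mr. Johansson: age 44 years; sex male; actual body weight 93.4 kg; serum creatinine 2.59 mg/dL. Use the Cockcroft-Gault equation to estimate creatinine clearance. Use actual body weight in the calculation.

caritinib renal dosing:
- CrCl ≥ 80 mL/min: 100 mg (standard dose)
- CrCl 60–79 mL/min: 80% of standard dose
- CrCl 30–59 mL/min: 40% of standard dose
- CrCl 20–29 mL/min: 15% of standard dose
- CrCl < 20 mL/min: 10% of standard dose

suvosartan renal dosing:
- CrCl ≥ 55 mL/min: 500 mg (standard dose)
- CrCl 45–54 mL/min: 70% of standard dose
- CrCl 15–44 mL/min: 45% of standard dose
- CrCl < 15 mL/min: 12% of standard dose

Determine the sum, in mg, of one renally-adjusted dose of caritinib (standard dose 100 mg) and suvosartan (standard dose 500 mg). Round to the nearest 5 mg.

CrCl = (140 − 44) × 93.4 / (72 × 2.59) = 8966.4 / 186.48 ≈ 48.1 mL/min
CrCl ≈ 48 mL/min.
caritinib: 30–59 mL/min → 40% of 100 mg = 40 mg.
suvosartan: 45–54 mL/min → 70% of 500 mg = 350 mg.
Total = 40 + 350 = 390 mg.

390 mg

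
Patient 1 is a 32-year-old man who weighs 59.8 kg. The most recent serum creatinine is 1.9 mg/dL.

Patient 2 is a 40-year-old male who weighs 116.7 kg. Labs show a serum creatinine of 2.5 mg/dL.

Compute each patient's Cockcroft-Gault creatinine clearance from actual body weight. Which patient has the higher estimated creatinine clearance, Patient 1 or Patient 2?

Patient 2

Patient 1: CrCl = (140 − 32) × 59.8 / (72 × 1.9) = 6458.4 / 136.80 ≈ 47.2 mL/min
Patient 2: CrCl = (140 − 40) × 116.7 / (72 × 2.5) = 11670.0 / 180.00 ≈ 64.8 mL/min
47.2 vs 64.8 mL/min → Patient 2 is higher.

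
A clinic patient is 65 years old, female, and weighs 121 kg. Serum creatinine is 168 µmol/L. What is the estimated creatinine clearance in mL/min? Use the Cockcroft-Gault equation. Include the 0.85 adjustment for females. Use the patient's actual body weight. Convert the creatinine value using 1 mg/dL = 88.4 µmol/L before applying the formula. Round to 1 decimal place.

56.4 mL/min

SCr = 168 / 88.4 = 1.9 mg/dL
CrCl = (140 − 65) × 121 / (72 × 1.9) × 0.85 = 9075.0 / 136.80 × 0.85 ≈ 56.4 mL/min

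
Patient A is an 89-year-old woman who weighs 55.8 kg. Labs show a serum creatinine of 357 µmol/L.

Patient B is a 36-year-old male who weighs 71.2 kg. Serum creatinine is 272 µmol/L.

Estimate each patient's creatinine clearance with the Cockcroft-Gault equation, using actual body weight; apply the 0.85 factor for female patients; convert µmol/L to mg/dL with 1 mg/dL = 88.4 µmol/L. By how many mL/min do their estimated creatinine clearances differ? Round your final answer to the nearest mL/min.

Patient A: SCr = 357 / 88.4 = 4.038 mg/dL
Patient A: CrCl = (140 − 89) × 55.8 / (72 × 4.038) × 0.85 = 2845.8 / 290.74 × 0.85 ≈ 8.3 mL/min
Patient B: SCr = 272 / 88.4 = 3.077 mg/dL
Patient B: CrCl = (140 − 36) × 71.2 / (72 × 3.077) = 7404.8 / 221.54 ≈ 33.4 mL/min
|8.3 − 33.4| = 25.1 mL/min

25 mL/min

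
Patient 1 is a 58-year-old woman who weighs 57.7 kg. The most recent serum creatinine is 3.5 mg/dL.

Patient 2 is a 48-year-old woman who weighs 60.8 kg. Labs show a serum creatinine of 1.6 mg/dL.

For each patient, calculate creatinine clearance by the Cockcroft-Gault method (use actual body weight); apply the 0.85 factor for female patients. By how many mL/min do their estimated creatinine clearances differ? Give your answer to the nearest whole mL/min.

25 mL/min

Patient 1: CrCl = (140 − 58) × 57.7 / (72 × 3.5) × 0.85 = 4731.4 / 252.00 × 0.85 ≈ 16.0 mL/min
Patient 2: CrCl = (140 − 48) × 60.8 / (72 × 1.6) × 0.85 = 5593.6 / 115.20 × 0.85 ≈ 41.3 mL/min
|16.0 − 41.3| = 25.3 mL/min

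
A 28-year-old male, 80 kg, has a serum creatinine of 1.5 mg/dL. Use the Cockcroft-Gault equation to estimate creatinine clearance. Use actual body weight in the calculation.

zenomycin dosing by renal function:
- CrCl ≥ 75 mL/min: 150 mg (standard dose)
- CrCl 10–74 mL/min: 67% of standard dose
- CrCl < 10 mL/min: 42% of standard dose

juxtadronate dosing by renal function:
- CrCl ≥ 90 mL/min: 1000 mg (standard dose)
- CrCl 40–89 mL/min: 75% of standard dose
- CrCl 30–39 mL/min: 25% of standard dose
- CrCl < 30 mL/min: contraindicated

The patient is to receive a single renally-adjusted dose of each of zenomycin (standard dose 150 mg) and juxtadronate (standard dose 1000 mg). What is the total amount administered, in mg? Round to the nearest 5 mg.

CrCl = (140 − 28) × 80 / (72 × 1.5) = 8960.0 / 108.00 ≈ 83.0 mL/min
CrCl ≈ 83 mL/min.
zenomycin: ≥ 75 mL/min → 100% of 150 mg = 150 mg.
juxtadronate: 40–89 mL/min → 75% of 1000 mg = 750 mg.
Total = 150 + 750 = 900 mg.

900 mg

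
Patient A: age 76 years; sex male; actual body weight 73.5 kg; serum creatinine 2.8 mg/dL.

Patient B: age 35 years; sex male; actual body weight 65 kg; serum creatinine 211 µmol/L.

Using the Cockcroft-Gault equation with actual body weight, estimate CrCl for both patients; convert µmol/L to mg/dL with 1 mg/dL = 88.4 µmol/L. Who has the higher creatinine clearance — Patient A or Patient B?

Patient B

Patient A: CrCl = (140 − 76) × 73.5 / (72 × 2.8) = 4704.0 / 201.60 ≈ 23.3 mL/min
Patient B: SCr = 211 / 88.4 = 2.387 mg/dL
Patient B: CrCl = (140 − 35) × 65 / (72 × 2.387) = 6825.0 / 171.86 ≈ 39.7 mL/min
23.3 vs 39.7 mL/min → Patient B is higher.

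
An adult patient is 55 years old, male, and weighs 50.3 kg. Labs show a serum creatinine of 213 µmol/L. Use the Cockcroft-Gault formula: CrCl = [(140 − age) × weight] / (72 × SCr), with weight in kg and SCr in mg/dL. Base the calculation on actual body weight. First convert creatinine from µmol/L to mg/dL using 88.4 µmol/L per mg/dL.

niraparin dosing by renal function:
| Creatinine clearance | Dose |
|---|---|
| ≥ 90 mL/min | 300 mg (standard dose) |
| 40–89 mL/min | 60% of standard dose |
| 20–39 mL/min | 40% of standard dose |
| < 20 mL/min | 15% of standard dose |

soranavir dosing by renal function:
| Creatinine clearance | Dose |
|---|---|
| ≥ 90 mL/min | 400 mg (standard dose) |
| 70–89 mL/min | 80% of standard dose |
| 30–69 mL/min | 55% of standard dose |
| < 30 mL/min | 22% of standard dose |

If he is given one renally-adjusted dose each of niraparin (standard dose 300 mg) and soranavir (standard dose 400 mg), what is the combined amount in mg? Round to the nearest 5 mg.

SCr = 213 / 88.4 = 2.41 mg/dL
CrCl = (140 − 55) × 50.3 / (72 × 2.41) = 4275.5 / 173.52 ≈ 24.6 mL/min
CrCl ≈ 25 mL/min.
niraparin: 20–39 mL/min → 40% of 300 mg = 120 mg.
soranavir: < 30 mL/min → 22% of 400 mg = 88 mg.
Total = 120 + 88 = 208 mg.

210 mg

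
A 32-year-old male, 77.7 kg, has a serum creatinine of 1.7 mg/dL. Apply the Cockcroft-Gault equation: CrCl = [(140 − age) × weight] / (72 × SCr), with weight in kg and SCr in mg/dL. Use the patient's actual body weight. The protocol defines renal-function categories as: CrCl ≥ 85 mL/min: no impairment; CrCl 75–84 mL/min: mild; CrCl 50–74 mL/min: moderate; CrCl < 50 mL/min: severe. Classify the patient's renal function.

CrCl = (140 − 32) × 77.7 / (72 × 1.7) = 8391.6 / 122.40 ≈ 68.6 mL/min
69 mL/min falls in the 'moderate' range.

moderate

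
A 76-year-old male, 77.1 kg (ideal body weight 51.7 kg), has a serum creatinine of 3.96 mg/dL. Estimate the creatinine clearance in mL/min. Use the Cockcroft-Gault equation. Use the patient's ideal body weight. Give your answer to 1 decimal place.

CrCl = (140 − 76) × 51.7 / (72 × 3.96) = 3308.8 / 285.12 ≈ 11.6 mL/min

11.6 mL/min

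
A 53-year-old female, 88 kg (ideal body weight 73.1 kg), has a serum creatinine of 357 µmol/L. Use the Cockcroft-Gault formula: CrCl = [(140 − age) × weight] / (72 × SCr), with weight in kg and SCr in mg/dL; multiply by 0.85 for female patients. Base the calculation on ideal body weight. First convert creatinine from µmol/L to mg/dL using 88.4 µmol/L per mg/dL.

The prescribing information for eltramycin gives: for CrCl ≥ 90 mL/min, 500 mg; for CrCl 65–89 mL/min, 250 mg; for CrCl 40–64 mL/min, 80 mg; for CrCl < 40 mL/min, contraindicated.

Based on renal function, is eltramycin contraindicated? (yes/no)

yes

SCr = 357 / 88.4 = 4.038 mg/dL
CrCl = (140 − 53) × 73.1 / (72 × 4.038) × 0.85 = 6359.7 / 290.74 × 0.85 ≈ 18.6 mL/min
CrCl ≈ 19 mL/min, which is < 40 mL/min.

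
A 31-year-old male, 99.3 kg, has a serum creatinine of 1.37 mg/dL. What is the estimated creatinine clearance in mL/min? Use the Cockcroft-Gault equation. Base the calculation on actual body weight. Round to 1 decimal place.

109.7 mL/min

CrCl = (140 − 31) × 99.3 / (72 × 1.37) = 10823.7 / 98.64 ≈ 109.7 mL/min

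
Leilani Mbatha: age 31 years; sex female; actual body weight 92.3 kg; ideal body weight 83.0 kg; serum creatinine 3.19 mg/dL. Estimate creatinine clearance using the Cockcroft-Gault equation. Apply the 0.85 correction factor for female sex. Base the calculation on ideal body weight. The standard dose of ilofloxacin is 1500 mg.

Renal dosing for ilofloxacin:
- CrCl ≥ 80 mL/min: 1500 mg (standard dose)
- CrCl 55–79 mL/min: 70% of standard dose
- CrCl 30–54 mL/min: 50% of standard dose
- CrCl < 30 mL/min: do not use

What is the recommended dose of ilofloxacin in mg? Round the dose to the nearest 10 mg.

750 mg

CrCl = (140 − 31) × 83 / (72 × 3.19) × 0.85 = 9047.0 / 229.68 × 0.85 ≈ 33.5 mL/min
CrCl ≈ 33 mL/min → bracket 30–54 mL/min.
50% of 1500 mg = 750 mg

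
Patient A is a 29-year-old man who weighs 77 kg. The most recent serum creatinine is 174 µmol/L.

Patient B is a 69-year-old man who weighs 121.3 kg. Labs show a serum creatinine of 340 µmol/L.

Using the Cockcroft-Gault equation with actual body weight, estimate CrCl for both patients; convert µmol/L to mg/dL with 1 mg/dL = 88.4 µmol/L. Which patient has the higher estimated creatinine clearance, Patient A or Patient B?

Patient A

Patient A: SCr = 174 / 88.4 = 1.968 mg/dL
Patient A: CrCl = (140 − 29) × 77 / (72 × 1.968) = 8547.0 / 141.70 ≈ 60.3 mL/min
Patient B: SCr = 340 / 88.4 = 3.846 mg/dL
Patient B: CrCl = (140 − 69) × 121.3 / (72 × 3.846) = 8612.3 / 276.91 ≈ 31.1 mL/min
60.3 vs 31.1 mL/min → Patient A is higher.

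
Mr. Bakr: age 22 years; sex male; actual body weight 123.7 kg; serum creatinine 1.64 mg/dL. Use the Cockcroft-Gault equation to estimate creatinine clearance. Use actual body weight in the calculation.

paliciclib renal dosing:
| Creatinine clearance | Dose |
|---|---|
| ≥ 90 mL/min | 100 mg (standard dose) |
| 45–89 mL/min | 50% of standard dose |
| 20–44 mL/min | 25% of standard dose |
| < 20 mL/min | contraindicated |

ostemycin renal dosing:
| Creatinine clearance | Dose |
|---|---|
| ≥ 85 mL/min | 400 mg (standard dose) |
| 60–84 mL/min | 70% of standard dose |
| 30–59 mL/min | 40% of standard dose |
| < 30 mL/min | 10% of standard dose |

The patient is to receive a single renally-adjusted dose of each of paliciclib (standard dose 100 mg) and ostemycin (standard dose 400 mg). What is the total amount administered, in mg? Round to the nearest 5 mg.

CrCl = (140 − 22) × 123.7 / (72 × 1.64) = 14596.6 / 118.08 ≈ 123.6 mL/min
CrCl ≈ 124 mL/min.
paliciclib: ≥ 90 mL/min → 100% of 100 mg = 100 mg.
ostemycin: ≥ 85 mL/min → 100% of 400 mg = 400 mg.
Total = 100 + 400 = 500 mg.

500 mg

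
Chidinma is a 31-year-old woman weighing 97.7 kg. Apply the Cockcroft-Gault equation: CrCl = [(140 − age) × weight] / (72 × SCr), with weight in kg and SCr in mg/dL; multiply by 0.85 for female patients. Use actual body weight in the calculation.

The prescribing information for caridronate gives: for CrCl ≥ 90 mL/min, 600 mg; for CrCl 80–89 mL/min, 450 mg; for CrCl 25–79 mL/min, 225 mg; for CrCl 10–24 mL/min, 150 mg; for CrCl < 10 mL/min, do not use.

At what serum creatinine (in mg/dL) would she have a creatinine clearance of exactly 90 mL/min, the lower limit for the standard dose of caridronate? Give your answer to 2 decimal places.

Standard dose requires CrCl ≥ 90 mL/min.
Set (140 − 31) × 97.7 × 0.85 / (72 × SCr) = 90
SCr = (140 − 31) × 97.7 × 0.85 / (72 × 90) = 1.397 mg/dL

1.40 mg/dL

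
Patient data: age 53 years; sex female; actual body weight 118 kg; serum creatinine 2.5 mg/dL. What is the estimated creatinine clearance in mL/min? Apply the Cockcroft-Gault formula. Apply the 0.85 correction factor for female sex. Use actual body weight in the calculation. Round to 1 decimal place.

CrCl = (140 − 53) × 118 / (72 × 2.5) × 0.85 = 10266.0 / 180.00 × 0.85 ≈ 48.5 mL/min

48.5 mL/min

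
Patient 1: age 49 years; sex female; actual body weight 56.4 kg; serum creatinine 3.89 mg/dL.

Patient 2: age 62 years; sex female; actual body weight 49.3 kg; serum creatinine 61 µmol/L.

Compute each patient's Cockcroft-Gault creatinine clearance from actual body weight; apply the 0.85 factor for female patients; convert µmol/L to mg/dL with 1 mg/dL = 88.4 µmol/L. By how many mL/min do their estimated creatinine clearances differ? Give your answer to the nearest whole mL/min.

Patient 1: CrCl = (140 − 49) × 56.4 / (72 × 3.89) × 0.85 = 5132.4 / 280.08 × 0.85 ≈ 15.6 mL/min
Patient 2: SCr = 61 / 88.4 = 0.69 mg/dL
Patient 2: CrCl = (140 − 62) × 49.3 / (72 × 0.69) × 0.85 = 3845.4 / 49.68 × 0.85 ≈ 65.8 mL/min
|15.6 − 65.8| = 50.2 mL/min

50 mL/min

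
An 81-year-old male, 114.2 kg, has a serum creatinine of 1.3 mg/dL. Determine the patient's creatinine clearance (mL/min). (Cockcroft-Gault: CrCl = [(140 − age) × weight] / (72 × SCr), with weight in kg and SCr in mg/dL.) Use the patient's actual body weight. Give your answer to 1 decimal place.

72.0 mL/min

CrCl = (140 − 81) × 114.2 / (72 × 1.3) = 6737.8 / 93.60 ≈ 72.0 mL/min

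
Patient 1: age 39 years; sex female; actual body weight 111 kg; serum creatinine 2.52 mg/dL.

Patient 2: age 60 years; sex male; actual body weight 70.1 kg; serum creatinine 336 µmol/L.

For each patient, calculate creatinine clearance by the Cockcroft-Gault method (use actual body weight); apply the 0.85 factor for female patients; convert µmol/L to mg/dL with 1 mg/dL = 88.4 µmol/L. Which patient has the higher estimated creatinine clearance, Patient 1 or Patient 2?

Patient 1

Patient 1: CrCl = (140 − 39) × 111 / (72 × 2.52) × 0.85 = 11211.0 / 181.44 × 0.85 ≈ 52.5 mL/min
Patient 2: SCr = 336 / 88.4 = 3.801 mg/dL
Patient 2: CrCl = (140 − 60) × 70.1 / (72 × 3.801) = 5608.0 / 273.67 ≈ 20.5 mL/min
52.5 vs 20.5 mL/min → Patient 1 is higher.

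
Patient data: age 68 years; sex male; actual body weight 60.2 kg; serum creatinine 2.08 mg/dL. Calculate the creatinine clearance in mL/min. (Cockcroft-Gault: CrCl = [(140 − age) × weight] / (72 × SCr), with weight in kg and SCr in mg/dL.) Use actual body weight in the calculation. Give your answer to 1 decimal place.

28.9 mL/min

CrCl = (140 − 68) × 60.2 / (72 × 2.08) = 4334.4 / 149.76 ≈ 28.9 mL/min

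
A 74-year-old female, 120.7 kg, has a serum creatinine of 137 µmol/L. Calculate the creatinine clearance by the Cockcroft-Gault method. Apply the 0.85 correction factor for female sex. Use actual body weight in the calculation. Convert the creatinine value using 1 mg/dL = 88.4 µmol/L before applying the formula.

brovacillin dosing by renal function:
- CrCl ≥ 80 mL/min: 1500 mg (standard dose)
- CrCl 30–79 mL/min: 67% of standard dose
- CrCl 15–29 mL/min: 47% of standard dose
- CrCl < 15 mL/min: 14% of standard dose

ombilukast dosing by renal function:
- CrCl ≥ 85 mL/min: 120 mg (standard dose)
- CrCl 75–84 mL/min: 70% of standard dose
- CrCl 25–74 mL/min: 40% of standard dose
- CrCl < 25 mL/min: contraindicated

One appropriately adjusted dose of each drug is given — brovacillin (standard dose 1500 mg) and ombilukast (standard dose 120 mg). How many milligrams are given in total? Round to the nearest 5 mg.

1055 mg

SCr = 137 / 88.4 = 1.55 mg/dL
CrCl = (140 − 74) × 120.7 / (72 × 1.55) × 0.85 = 7966.2 / 111.60 × 0.85 ≈ 60.7 mL/min
CrCl ≈ 61 mL/min.
brovacillin: 30–79 mL/min → 67% of 1500 mg = 1005 mg.
ombilukast: 25–74 mL/min → 40% of 120 mg = 48 mg.
Total = 1005 + 48 = 1053 mg.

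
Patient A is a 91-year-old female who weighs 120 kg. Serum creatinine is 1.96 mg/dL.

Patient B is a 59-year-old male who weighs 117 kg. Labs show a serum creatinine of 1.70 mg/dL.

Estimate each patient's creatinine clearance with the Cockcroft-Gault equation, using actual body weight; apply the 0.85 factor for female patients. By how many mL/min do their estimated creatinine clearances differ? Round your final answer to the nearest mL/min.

Patient A: CrCl = (140 − 91) × 120 / (72 × 1.96) × 0.85 = 5880.0 / 141.12 × 0.85 ≈ 35.4 mL/min
Patient B: CrCl = (140 − 59) × 117 / (72 × 1.7) = 9477.0 / 122.40 ≈ 77.4 mL/min
|35.4 − 77.4| = 42.0 mL/min

42 mL/min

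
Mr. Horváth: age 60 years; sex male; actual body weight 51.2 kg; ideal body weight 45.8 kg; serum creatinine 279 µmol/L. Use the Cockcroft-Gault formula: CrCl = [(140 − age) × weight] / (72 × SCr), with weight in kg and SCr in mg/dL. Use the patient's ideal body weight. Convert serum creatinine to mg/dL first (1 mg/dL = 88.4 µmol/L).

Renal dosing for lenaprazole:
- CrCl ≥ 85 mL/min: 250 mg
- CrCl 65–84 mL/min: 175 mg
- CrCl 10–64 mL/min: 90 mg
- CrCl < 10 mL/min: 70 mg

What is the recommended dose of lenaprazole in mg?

SCr = 279 / 88.4 = 3.156 mg/dL
CrCl = (140 − 60) × 45.8 / (72 × 3.156) = 3664.0 / 227.23 ≈ 16.1 mL/min
CrCl ≈ 16 mL/min → bracket 10–64 mL/min.
Dose for this bracket: 90 mg.

90 mg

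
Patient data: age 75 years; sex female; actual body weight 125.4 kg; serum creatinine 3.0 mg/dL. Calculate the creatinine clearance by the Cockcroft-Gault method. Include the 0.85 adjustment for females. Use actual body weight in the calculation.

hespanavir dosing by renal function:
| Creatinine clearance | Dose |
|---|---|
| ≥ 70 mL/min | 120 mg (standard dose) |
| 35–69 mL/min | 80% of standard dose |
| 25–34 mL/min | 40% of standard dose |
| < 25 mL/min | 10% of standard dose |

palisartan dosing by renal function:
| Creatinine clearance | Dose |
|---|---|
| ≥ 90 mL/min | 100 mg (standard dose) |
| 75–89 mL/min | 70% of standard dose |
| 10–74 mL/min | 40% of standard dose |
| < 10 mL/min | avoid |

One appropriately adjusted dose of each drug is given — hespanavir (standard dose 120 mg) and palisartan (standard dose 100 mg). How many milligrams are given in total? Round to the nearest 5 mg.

90 mg

CrCl = (140 − 75) × 125.4 / (72 × 3) × 0.85 = 8151.0 / 216.00 × 0.85 ≈ 32.1 mL/min
CrCl ≈ 32 mL/min.
hespanavir: 25–34 mL/min → 40% of 120 mg = 48 mg.
palisartan: 10–74 mL/min → 40% of 100 mg = 40 mg.
Total = 48 + 40 = 88 mg.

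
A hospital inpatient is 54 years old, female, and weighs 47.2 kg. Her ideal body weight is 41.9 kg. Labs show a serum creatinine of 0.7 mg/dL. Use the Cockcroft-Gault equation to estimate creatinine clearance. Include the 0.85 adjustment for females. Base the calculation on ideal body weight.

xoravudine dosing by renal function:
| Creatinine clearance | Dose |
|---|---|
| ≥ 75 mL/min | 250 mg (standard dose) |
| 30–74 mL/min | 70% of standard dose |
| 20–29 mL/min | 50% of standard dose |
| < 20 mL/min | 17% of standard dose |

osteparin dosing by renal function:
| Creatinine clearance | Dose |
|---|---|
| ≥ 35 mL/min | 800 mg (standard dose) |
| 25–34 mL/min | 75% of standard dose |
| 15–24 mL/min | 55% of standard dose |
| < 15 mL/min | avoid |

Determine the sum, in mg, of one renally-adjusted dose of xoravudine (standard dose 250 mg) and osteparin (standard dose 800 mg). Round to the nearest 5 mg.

CrCl = (140 − 54) × 41.9 / (72 × 0.7) × 0.85 = 3603.4 / 50.40 × 0.85 ≈ 60.8 mL/min
CrCl ≈ 61 mL/min.
xoravudine: 30–74 mL/min → 70% of 250 mg = 175 mg.
osteparin: ≥ 35 mL/min → 100% of 800 mg = 800 mg.
Total = 175 + 800 = 975 mg.

975 mg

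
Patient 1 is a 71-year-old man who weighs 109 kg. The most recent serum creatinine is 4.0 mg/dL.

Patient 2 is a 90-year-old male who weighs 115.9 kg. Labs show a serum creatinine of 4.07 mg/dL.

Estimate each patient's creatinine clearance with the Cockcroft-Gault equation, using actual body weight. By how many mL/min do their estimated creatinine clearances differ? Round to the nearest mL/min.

6 mL/min

Patient 1: CrCl = (140 − 71) × 109 / (72 × 4) = 7521.0 / 288.00 ≈ 26.1 mL/min
Patient 2: CrCl = (140 − 90) × 115.9 / (72 × 4.07) = 5795.0 / 293.04 ≈ 19.8 mL/min
|26.1 − 19.8| = 6.3 mL/min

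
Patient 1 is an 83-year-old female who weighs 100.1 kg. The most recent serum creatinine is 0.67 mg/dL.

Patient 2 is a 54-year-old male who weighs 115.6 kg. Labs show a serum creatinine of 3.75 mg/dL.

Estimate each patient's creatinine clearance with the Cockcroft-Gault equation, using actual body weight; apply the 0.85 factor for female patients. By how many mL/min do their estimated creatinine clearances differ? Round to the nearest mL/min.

Patient 1: CrCl = (140 − 83) × 100.1 / (72 × 0.67) × 0.85 = 5705.7 / 48.24 × 0.85 ≈ 100.5 mL/min
Patient 2: CrCl = (140 − 54) × 115.6 / (72 × 3.75) = 9941.6 / 270.00 ≈ 36.8 mL/min
|100.5 − 36.8| = 63.7 mL/min

64 mL/min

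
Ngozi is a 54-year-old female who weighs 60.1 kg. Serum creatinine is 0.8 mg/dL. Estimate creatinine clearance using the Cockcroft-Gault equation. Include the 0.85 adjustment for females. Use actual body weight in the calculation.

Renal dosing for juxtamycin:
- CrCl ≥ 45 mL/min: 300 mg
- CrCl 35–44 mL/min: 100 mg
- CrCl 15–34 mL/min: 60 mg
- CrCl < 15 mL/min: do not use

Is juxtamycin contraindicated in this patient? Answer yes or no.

no

CrCl = (140 − 54) × 60.1 / (72 × 0.8) × 0.85 = 5168.6 / 57.60 × 0.85 ≈ 76.3 mL/min
CrCl ≈ 76 mL/min, which is ≥ 15 mL/min.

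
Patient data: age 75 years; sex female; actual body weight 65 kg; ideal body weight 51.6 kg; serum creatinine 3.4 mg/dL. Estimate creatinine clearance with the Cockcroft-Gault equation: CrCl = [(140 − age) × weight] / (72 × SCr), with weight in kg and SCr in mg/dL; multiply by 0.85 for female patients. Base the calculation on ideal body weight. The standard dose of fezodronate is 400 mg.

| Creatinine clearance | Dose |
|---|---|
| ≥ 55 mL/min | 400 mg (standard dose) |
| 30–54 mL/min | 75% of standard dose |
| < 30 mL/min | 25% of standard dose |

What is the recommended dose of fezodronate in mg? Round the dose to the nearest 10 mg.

100 mg

CrCl = (140 − 75) × 51.6 / (72 × 3.4) × 0.85 = 3354.0 / 244.80 × 0.85 ≈ 11.6 mL/min
CrCl ≈ 12 mL/min → bracket < 30 mL/min.
25% of 400 mg = 100 mg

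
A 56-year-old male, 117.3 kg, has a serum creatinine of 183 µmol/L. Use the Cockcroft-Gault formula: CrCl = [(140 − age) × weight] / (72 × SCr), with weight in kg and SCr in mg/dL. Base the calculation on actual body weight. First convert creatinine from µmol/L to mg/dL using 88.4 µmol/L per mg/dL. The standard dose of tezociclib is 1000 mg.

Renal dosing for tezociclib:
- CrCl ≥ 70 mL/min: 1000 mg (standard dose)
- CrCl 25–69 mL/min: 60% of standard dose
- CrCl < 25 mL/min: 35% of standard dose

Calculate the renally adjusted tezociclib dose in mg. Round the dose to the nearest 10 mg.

600 mg

SCr = 183 / 88.4 = 2.07 mg/dL
CrCl = (140 − 56) × 117.3 / (72 × 2.07) = 9853.2 / 149.04 ≈ 66.1 mL/min
CrCl ≈ 66 mL/min → bracket 25–69 mL/min.
60% of 1000 mg = 600 mg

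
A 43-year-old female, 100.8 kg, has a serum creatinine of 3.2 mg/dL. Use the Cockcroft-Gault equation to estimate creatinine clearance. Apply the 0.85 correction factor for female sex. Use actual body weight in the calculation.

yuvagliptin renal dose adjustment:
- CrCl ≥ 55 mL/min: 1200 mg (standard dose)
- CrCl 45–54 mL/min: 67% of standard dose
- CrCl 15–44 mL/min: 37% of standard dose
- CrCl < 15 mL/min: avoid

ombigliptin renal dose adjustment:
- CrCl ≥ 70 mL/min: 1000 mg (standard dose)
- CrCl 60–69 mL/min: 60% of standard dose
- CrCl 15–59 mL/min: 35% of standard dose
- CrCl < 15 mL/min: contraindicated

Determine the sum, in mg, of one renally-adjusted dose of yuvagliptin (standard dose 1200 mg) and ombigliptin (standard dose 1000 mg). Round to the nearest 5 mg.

795 mg

CrCl = (140 − 43) × 100.8 / (72 × 3.2) × 0.85 = 9777.6 / 230.40 × 0.85 ≈ 36.1 mL/min
CrCl ≈ 36 mL/min.
yuvagliptin: 15–44 mL/min → 37% of 1200 mg = 444 mg.
ombigliptin: 15–59 mL/min → 35% of 1000 mg = 350 mg.
Total = 444 + 350 = 794 mg.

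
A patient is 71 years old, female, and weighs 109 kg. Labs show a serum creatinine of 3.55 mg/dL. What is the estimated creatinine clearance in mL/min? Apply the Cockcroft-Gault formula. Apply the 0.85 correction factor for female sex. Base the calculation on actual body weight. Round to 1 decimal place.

CrCl = (140 − 71) × 109 / (72 × 3.55) × 0.85 = 7521.0 / 255.60 × 0.85 ≈ 25.0 mL/min

25.0 mL/min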